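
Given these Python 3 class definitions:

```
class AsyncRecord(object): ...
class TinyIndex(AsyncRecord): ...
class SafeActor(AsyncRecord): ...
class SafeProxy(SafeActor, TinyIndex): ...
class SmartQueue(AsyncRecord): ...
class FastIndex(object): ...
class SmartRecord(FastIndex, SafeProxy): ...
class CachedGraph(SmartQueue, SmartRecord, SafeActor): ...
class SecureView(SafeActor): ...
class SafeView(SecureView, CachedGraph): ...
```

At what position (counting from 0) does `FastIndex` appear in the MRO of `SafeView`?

5

L[SafeView] = SafeView + merge(L[SecureView], L[CachedGraph], [SecureView CachedGraph])
  take SecureView:  [SecureView SafeActor AsyncRecord object] + [CachedGraph SmartQueue SmartRecord FastIndex SafeProxy SafeActor TinyIndex AsyncRecord object] + [SecureView CachedGraph]
  take CachedGraph:  [SafeActor AsyncRecord object] + [CachedGraph SmartQueue SmartRecord FastIndex SafeProxy SafeActor TinyIndex AsyncRecord object] + [CachedGraph]
  take SmartQueue:  [SafeActor AsyncRecord object] + [SmartQueue SmartRecord FastIndex SafeProxy SafeActor TinyIndex AsyncRecord object]
  take SmartRecord:  [SafeActor AsyncRecord object] + [SmartRecord FastIndex SafeProxy SafeActor TinyIndex AsyncRecord object]
  take FastIndex:  [SafeActor AsyncRecord object] + [FastIndex SafeProxy SafeActor TinyIndex AsyncRecord object]
  take SafeProxy:  [SafeActor AsyncRecord object] + [SafeProxy SafeActor TinyIndex AsyncRecord object]
  take SafeActor:  [SafeActor AsyncRecord object] + [SafeActor TinyIndex AsyncRecord object]
  take TinyIndex:  [AsyncRecord object] + [TinyIndex AsyncRecord object]
  take AsyncRecord:  [AsyncRecord object] + [AsyncRecord object]
  take object:  [object] + [object]
MRO: SafeView SecureView CachedGraph SmartQueue SmartRecord FastIndex SafeProxy SafeActor TinyIndex AsyncRecord object
FastIndex sits at index 5.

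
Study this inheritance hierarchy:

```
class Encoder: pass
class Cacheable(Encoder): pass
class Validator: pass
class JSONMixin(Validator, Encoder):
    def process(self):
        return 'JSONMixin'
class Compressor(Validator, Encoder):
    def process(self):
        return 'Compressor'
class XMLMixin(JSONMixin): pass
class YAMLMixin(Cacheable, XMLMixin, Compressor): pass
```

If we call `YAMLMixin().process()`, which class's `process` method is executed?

JSONMixin

L[YAMLMixin] = YAMLMixin + merge(L[Cacheable], L[XMLMixin], L[Compressor], [Cacheable XMLMixin Compressor])
  take Cacheable:  [Cacheable Encoder object] + [XMLMixin JSONMixin Validator Encoder object] + [Compressor Validator Encoder object] + [Cacheable XMLMixin Compressor]
  take XMLMixin:  [Encoder object] + [XMLMixin JSONMixin Validator Encoder object] + [Compressor Validator Encoder object] + [XMLMixin Compressor]
  take JSONMixin:  [Encoder object] + [JSONMixin Validator Encoder object] + [Compressor Validator Encoder object] + [Compressor]
  take Compressor:  [Encoder object] + [Validator Encoder object] + [Compressor Validator Encoder object] + [Compressor]
  take Validator:  [Encoder object] + [Validator Encoder object] + [Validator Encoder object]
  take Encoder:  [Encoder object] + [Encoder object] + [Encoder object]
  take object:  [object] + [object] + [object]
MRO: YAMLMixin Cacheable XMLMixin JSONMixin Compressor Validator Encoder object
process is defined in: Compressor, JSONMixin. First along the MRO is JSONMixin.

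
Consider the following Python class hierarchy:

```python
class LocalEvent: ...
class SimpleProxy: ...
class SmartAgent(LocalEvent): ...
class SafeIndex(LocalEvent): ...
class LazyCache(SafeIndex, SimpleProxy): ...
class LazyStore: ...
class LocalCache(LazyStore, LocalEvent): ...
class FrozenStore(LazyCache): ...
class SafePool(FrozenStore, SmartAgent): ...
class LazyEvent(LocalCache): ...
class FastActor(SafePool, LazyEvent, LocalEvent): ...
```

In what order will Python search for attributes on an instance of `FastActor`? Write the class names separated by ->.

FastActor -> SafePool -> FrozenStore -> LazyCache -> SafeIndex -> SmartAgent -> LazyEvent -> LocalCache -> LazyStore -> LocalEvent -> SimpleProxy -> object

L[FastActor] = FastActor + merge(L[SafePool], L[LazyEvent], L[LocalEvent], [SafePool LazyEvent LocalEvent])
  take SafePool:  [SafePool FrozenStore LazyCache SafeIndex SmartAgent LocalEvent SimpleProxy object] + [LazyEvent LocalCache LazyStore LocalEvent object] + [LocalEvent object] + [SafePool LazyEvent LocalEvent]
  take FrozenStore:  [FrozenStore LazyCache SafeIndex SmartAgent LocalEvent SimpleProxy object] + [LazyEvent LocalCache LazyStore LocalEvent object] + [LocalEvent object] + [LazyEvent LocalEvent]
  take LazyCache:  [LazyCache SafeIndex SmartAgent LocalEvent SimpleProxy object] + [LazyEvent LocalCache LazyStore LocalEvent object] + [LocalEvent object] + [LazyEvent LocalEvent]
  take SafeIndex:  [SafeIndex SmartAgent LocalEvent SimpleProxy object] + [LazyEvent LocalCache LazyStore LocalEvent object] + [LocalEvent object] + [LazyEvent LocalEvent]
  take SmartAgent:  [SmartAgent LocalEvent SimpleProxy object] + [LazyEvent LocalCache LazyStore LocalEvent object] + [LocalEvent object] + [LazyEvent LocalEvent]
  take LazyEvent:  [LocalEvent SimpleProxy object] + [LazyEvent LocalCache LazyStore LocalEvent object] + [LocalEvent object] + [LazyEvent LocalEvent]
  take LocalCache:  [LocalEvent SimpleProxy object] + [LocalCache LazyStore LocalEvent object] + [LocalEvent object] + [LocalEvent]
  take LazyStore:  [LocalEvent SimpleProxy object] + [LazyStore LocalEvent object] + [LocalEvent object] + [LocalEvent]
  take LocalEvent:  [LocalEvent SimpleProxy object] + [LocalEvent object] + [LocalEvent object] + [LocalEvent]
  take SimpleProxy:  [SimpleProxy object] + [object] + [object]
  take object:  [object] + [object] + [object]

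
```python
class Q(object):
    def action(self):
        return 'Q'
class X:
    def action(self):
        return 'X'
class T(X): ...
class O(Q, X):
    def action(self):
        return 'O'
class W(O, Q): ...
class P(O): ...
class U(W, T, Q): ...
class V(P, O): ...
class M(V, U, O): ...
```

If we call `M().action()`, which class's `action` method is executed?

O

L[M] = M + merge(L[V], L[U], L[O], [V U O])
  take V:  [V P O Q X object] + [U W O T Q X object] + [O Q X object] + [V U O]
  take P:  [P O Q X object] + [U W O T Q X object] + [O Q X object] + [U O]
  take U:  [O Q X object] + [U W O T Q X object] + [O Q X object] + [U O]
  take W:  [O Q X object] + [W O T Q X object] + [O Q X object] + [O]
  take O:  [O Q X object] + [O T Q X object] + [O Q X object] + [O]
  take T:  [Q X object] + [T Q X object] + [Q X object]
  take Q:  [Q X object] + [Q X object] + [Q X object]
  take X:  [X object] + [X object] + [X object]
  take object:  [object] + [object] + [object]
MRO: M V P U W O T Q X object
action is defined in: O, Q, X. First along the MRO is O.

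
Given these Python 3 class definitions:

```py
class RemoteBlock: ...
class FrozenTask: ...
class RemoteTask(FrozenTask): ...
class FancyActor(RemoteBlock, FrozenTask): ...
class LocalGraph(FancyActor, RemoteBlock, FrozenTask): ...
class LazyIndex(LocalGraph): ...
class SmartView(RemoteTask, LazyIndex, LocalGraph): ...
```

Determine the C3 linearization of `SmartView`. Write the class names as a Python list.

[SmartView, RemoteTask, LazyIndex, LocalGraph, FancyActor, RemoteBlock, FrozenTask, object]

L[SmartView] = SmartView + merge(L[RemoteTask], L[LazyIndex], L[LocalGraph], [RemoteTask LazyIndex LocalGraph])
  take RemoteTask:  [RemoteTask FrozenTask object] + [LazyIndex LocalGraph FancyActor RemoteBlock FrozenTask object] + [LocalGraph FancyActor RemoteBlock FrozenTask object] + [RemoteTask LazyIndex LocalGraph]
  take LazyIndex:  [FrozenTask object] + [LazyIndex LocalGraph FancyActor RemoteBlock FrozenTask object] + [LocalGraph FancyActor RemoteBlock FrozenTask object] + [LazyIndex LocalGraph]
  take LocalGraph:  [FrozenTask object] + [LocalGraph FancyActor RemoteBlock FrozenTask object] + [LocalGraph FancyActor RemoteBlock FrozenTask object] + [LocalGraph]
  take FancyActor:  [FrozenTask object] + [FancyActor RemoteBlock FrozenTask object] + [FancyActor RemoteBlock FrozenTask object]
  take RemoteBlock:  [FrozenTask object] + [RemoteBlock FrozenTask object] + [RemoteBlock FrozenTask object]
  take FrozenTask:  [FrozenTask object] + [FrozenTask object] + [FrozenTask object]
  take object:  [object] + [object] + [object]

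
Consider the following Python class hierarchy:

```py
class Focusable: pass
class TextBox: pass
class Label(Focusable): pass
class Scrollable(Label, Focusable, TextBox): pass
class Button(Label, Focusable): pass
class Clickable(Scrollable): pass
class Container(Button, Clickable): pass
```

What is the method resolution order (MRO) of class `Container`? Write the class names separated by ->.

Container -> Button -> Clickable -> Scrollable -> Label -> Focusable -> TextBox -> object

L[Container] = Container + merge(L[Button], L[Clickable], [Button Clickable])
  take Button:  [Button Label Focusable object] + [Clickable Scrollable Label Focusable TextBox object] + [Button Clickable]
  take Clickable:  [Label Focusable object] + [Clickable Scrollable Label Focusable TextBox object] + [Clickable]
  take Scrollable:  [Label Focusable object] + [Scrollable Label Focusable TextBox object]
  take Label:  [Label Focusable object] + [Label Focusable TextBox object]
  take Focusable:  [Focusable object] + [Focusable TextBox object]
  take TextBox:  [object] + [TextBox object]
  take object:  [object] + [object]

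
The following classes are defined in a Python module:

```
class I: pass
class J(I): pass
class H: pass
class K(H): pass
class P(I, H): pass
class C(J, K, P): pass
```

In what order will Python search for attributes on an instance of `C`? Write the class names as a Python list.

[C, J, K, P, I, H, object]

L[C] = C + merge(L[J], L[K], L[P], [J K P])
  take J:  [J I object] + [K H object] + [P I H object] + [J K P]
  take K:  [I object] + [K H object] + [P I H object] + [K P]
  take P:  [I object] + [H object] + [P I H object] + [P]
  take I:  [I object] + [H object] + [I H object]
  take H:  [object] + [H object] + [H object]
  take object:  [object] + [object] + [object]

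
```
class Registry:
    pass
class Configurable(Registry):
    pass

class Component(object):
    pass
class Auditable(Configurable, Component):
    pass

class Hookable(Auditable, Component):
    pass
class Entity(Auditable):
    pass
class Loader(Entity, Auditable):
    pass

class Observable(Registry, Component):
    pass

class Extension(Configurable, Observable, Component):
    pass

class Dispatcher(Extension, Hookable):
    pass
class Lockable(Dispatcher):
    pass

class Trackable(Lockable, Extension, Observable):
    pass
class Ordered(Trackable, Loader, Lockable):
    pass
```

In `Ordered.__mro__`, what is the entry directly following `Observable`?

L[Ordered] = Ordered + merge(L[Trackable], L[Loader], L[Lockable], [Trackable Loader Lockable])
  take Trackable:  [Trackable Lockable Dispatcher Extension Hookable Auditable Configurable Observable Registry Component object] + [Loader Entity Auditable Configurable Registry Component object] + [Lockable Dispatcher Extension Hookable Auditable Configurable Observable Registry Component object] + [Trackable Loader Lockable]
  take Loader:  [Lockable Dispatcher Extension Hookable Auditable Configurable Observable Registry Component object] + [Loader Entity Auditable Configurable Registry Component object] + [Lockable Dispatcher Extension Hookable Auditable Configurable Observable Registry Component object] + [Loader Lockable]
  take Lockable:  [Lockable Dispatcher Extension Hookable Auditable Configurable Observable Registry Component object] + [Entity Auditable Configurable Registry Component object] + [Lockable Dispatcher Extension Hookable Auditable Configurable Observable Registry Component object] + [Lockable]
  take Dispatcher:  [Dispatcher Extension Hookable Auditable Configurable Observable Registry Component object] + [Entity Auditable Configurable Registry Component object] + [Dispatcher Extension Hookable Auditable Configurable Observable Registry Component object]
  take Extension:  [Extension Hookable Auditable Configurable Observable Registry Component object] + [Entity Auditable Configurable Registry Component object] + [Extension Hookable Auditable Configurable Observable Registry Component object]
  take Hookable:  [Hookable Auditable Configurable Observable Registry Component object] + [Entity Auditable Configurable Registry Component object] + [Hookable Auditable Configurable Observable Registry Component object]
  take Entity:  [Auditable Configurable Observable Registry Component object] + [Entity Auditable Configurable Registry Component object] + [Auditable Configurable Observable Registry Component object]
  take Auditable:  [Auditable Configurable Observable Registry Component object] + [Auditable Configurable Registry Component object] + [Auditable Configurable Observable Registry Component object]
  take Configurable:  [Configurable Observable Registry Component object] + [Configurable Registry Component object] + [Configurable Observable Registry Component object]
  take Observable:  [Observable Registry Component object] + [Registry Component object] + [Observable Registry Component object]
  take Registry:  [Registry Component object] + [Registry Component object] + [Registry Component object]
  take Component:  [Component object] + [Component object] + [Component object]
  take object:  [object] + [object] + [object]
MRO: Ordered Trackable Loader Lockable Dispatcher Extension Hookable Entity Auditable Configurable Observable Registry Component object
Observable is at position 10; next is Registry.

Registry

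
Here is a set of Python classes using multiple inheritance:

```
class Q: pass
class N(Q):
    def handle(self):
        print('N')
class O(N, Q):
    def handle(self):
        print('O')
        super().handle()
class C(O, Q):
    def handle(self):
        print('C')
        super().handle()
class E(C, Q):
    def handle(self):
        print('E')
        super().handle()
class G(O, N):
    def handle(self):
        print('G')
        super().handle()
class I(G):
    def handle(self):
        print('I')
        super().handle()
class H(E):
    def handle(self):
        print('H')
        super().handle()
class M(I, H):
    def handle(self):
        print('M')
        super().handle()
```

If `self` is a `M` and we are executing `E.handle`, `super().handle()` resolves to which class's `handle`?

C

L[M] = M + merge(L[I], L[H], [I H])
  take I:  [I G O N Q object] + [H E C O N Q object] + [I H]
  take G:  [G O N Q object] + [H E C O N Q object] + [H]
  take H:  [O N Q object] + [H E C O N Q object] + [H]
  take E:  [O N Q object] + [E C O N Q object]
  take C:  [O N Q object] + [C O N Q object]
  take O:  [O N Q object] + [O N Q object]
  take N:  [N Q object] + [N Q object]
  take Q:  [Q object] + [Q object]
  take object:  [object] + [object]
MRO: M I G H E C O N Q object
super() in E.handle on a M instance goes to the class after E in M's MRO: C.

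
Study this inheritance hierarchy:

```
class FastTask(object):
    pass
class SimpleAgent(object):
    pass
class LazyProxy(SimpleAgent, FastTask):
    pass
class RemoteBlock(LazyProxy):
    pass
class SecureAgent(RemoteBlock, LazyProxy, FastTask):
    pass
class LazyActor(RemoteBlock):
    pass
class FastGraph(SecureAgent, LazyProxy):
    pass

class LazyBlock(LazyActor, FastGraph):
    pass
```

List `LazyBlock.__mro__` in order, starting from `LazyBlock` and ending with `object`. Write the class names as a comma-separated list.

L[LazyBlock] = LazyBlock + merge(L[LazyActor], L[FastGraph], [LazyActor FastGraph])
  take LazyActor:  [LazyActor RemoteBlock LazyProxy SimpleAgent FastTask object] + [FastGraph SecureAgent RemoteBlock LazyProxy SimpleAgent FastTask object] + [LazyActor FastGraph]
  take FastGraph:  [RemoteBlock LazyProxy SimpleAgent FastTask object] + [FastGraph SecureAgent RemoteBlock LazyProxy SimpleAgent FastTask object] + [FastGraph]
  take SecureAgent:  [RemoteBlock LazyProxy SimpleAgent FastTask object] + [SecureAgent RemoteBlock LazyProxy SimpleAgent FastTask object]
  take RemoteBlock:  [RemoteBlock LazyProxy SimpleAgent FastTask object] + [RemoteBlock LazyProxy SimpleAgent FastTask object]
  take LazyProxy:  [LazyProxy SimpleAgent FastTask object] + [LazyProxy SimpleAgent FastTask object]
  take SimpleAgent:  [SimpleAgent FastTask object] + [SimpleAgent FastTask object]
  take FastTask:  [FastTask object] + [FastTask object]
  take object:  [object] + [object]

LazyBlock, LazyActor, FastGraph, SecureAgent, RemoteBlock, LazyProxy, SimpleAgent, FastTask, object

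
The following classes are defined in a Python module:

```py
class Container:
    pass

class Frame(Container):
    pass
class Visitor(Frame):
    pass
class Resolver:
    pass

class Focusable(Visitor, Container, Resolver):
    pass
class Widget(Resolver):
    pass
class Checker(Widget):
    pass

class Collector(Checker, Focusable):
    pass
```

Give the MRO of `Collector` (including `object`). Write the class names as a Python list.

L[Collector] = Collector + merge(L[Checker], L[Focusable], [Checker Focusable])
  take Checker:  [Checker Widget Resolver object] + [Focusable Visitor Frame Container Resolver object] + [Checker Focusable]
  take Widget:  [Widget Resolver object] + [Focusable Visitor Frame Container Resolver object] + [Focusable]
  take Focusable:  [Resolver object] + [Focusable Visitor Frame Container Resolver object] + [Focusable]
  take Visitor:  [Resolver object] + [Visitor Frame Container Resolver object]
  take Frame:  [Resolver object] + [Frame Container Resolver object]
  take Container:  [Resolver object] + [Container Resolver object]
  take Resolver:  [Resolver object] + [Resolver object]
  take object:  [object] + [object]

[Collector, Checker, Widget, Focusable, Visitor, Frame, Container, Resolver, object]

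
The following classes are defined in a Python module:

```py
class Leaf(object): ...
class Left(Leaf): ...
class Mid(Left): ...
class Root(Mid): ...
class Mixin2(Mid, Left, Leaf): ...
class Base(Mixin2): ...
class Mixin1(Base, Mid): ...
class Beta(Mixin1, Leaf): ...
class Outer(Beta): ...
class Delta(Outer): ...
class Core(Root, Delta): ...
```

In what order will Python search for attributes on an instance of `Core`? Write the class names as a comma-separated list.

Core, Root, Delta, Outer, Beta, Mixin1, Base, Mixin2, Mid, Left, Leaf, object

L[Core] = Core + merge(L[Root], L[Delta], [Root Delta])
  take Root:  [Root Mid Left Leaf object] + [Delta Outer Beta Mixin1 Base Mixin2 Mid Left Leaf object] + [Root Delta]
  take Delta:  [Mid Left Leaf object] + [Delta Outer Beta Mixin1 Base Mixin2 Mid Left Leaf object] + [Delta]
  take Outer:  [Mid Left Leaf object] + [Outer Beta Mixin1 Base Mixin2 Mid Left Leaf object]
  take Beta:  [Mid Left Leaf object] + [Beta Mixin1 Base Mixin2 Mid Left Leaf object]
  take Mixin1:  [Mid Left Leaf object] + [Mixin1 Base Mixin2 Mid Left Leaf object]
  take Base:  [Mid Left Leaf object] + [Base Mixin2 Mid Left Leaf object]
  take Mixin2:  [Mid Left Leaf object] + [Mixin2 Mid Left Leaf object]
  take Mid:  [Mid Left Leaf object] + [Mid Left Leaf object]
  take Left:  [Left Leaf object] + [Left Leaf object]
  take Leaf:  [Leaf object] + [Leaf object]
  take object:  [object] + [object]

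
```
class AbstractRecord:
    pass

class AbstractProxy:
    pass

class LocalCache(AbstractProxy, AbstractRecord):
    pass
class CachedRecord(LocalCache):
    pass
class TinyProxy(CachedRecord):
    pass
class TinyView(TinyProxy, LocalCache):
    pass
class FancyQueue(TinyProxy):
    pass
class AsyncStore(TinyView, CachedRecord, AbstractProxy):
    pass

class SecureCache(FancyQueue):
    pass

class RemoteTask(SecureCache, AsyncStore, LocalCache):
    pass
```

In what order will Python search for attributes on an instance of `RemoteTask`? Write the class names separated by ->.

L[RemoteTask] = RemoteTask + merge(L[SecureCache], L[AsyncStore], L[LocalCache], [SecureCache AsyncStore LocalCache])
  take SecureCache:  [SecureCache FancyQueue TinyProxy CachedRecord LocalCache AbstractProxy AbstractRecord object] + [AsyncStore TinyView TinyProxy CachedRecord LocalCache AbstractProxy AbstractRecord object] + [LocalCache AbstractProxy AbstractRecord object] + [SecureCache AsyncStore LocalCache]
  take FancyQueue:  [FancyQueue TinyProxy CachedRecord LocalCache AbstractProxy AbstractRecord object] + [AsyncStore TinyView TinyProxy CachedRecord LocalCache AbstractProxy AbstractRecord object] + [LocalCache AbstractProxy AbstractRecord object] + [AsyncStore LocalCache]
  take AsyncStore:  [TinyProxy CachedRecord LocalCache AbstractProxy AbstractRecord object] + [AsyncStore TinyView TinyProxy CachedRecord LocalCache AbstractProxy AbstractRecord object] + [LocalCache AbstractProxy AbstractRecord object] + [AsyncStore LocalCache]
  take TinyView:  [TinyProxy CachedRecord LocalCache AbstractProxy AbstractRecord object] + [TinyView TinyProxy CachedRecord LocalCache AbstractProxy AbstractRecord object] + [LocalCache AbstractProxy AbstractRecord object] + [LocalCache]
  take TinyProxy:  [TinyProxy CachedRecord LocalCache AbstractProxy AbstractRecord object] + [TinyProxy CachedRecord LocalCache AbstractProxy AbstractRecord object] + [LocalCache AbstractProxy AbstractRecord object] + [LocalCache]
  take CachedRecord:  [CachedRecord LocalCache AbstractProxy AbstractRecord object] + [CachedRecord LocalCache AbstractProxy AbstractRecord object] + [LocalCache AbstractProxy AbstractRecord object] + [LocalCache]
  take LocalCache:  [LocalCache AbstractProxy AbstractRecord object] + [LocalCache AbstractProxy AbstractRecord object] + [LocalCache AbstractProxy AbstractRecord object] + [LocalCache]
  take AbstractProxy:  [AbstractProxy AbstractRecord object] + [AbstractProxy AbstractRecord object] + [AbstractProxy AbstractRecord object]
  take AbstractRecord:  [AbstractRecord object] + [AbstractRecord object] + [AbstractRecord object]
  take object:  [object] + [object] + [object]

RemoteTask -> SecureCache -> FancyQueue -> AsyncStore -> TinyView -> TinyProxy -> CachedRecord -> LocalCache -> AbstractProxy -> AbstractRecord -> object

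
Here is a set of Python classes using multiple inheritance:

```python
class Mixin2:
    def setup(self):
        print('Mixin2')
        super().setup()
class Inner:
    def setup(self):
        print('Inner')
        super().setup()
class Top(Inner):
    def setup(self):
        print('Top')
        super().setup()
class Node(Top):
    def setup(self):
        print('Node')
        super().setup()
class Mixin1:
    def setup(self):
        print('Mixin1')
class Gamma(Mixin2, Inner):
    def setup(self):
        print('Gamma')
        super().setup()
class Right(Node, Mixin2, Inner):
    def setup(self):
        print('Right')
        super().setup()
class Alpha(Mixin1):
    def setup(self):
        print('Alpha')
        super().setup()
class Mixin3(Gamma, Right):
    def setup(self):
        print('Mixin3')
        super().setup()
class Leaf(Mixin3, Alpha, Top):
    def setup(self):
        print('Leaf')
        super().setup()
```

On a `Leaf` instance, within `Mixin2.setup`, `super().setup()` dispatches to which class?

Inner

L[Leaf] = Leaf + merge(L[Mixin3], L[Alpha], L[Top], [Mixin3 Alpha Top])
  take Mixin3:  [Mixin3 Gamma Right Node Top Mixin2 Inner object] + [Alpha Mixin1 object] + [Top Inner object] + [Mixin3 Alpha Top]
  take Gamma:  [Gamma Right Node Top Mixin2 Inner object] + [Alpha Mixin1 object] + [Top Inner object] + [Alpha Top]
  take Right:  [Right Node Top Mixin2 Inner object] + [Alpha Mixin1 object] + [Top Inner object] + [Alpha Top]
  take Node:  [Node Top Mixin2 Inner object] + [Alpha Mixin1 object] + [Top Inner object] + [Alpha Top]
  take Alpha:  [Top Mixin2 Inner object] + [Alpha Mixin1 object] + [Top Inner object] + [Alpha Top]
  take Top:  [Top Mixin2 Inner object] + [Mixin1 object] + [Top Inner object] + [Top]
  take Mixin2:  [Mixin2 Inner object] + [Mixin1 object] + [Inner object]
  take Inner:  [Inner object] + [Mixin1 object] + [Inner object]
  take Mixin1:  [object] + [Mixin1 object] + [object]
  take object:  [object] + [object] + [object]
MRO: Leaf Mixin3 Gamma Right Node Alpha Top Mixin2 Inner Mixin1 object
super() in Mixin2.setup on a Leaf instance goes to the class after Mixin2 in Leaf's MRO: Inner.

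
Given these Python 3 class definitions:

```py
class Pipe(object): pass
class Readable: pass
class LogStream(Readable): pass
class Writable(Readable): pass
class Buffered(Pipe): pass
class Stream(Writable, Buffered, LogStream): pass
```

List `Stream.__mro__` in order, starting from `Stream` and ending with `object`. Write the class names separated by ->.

L[Stream] = Stream + merge(L[Writable], L[Buffered], L[LogStream], [Writable Buffered LogStream])
  take Writable:  [Writable Readable object] + [Buffered Pipe object] + [LogStream Readable object] + [Writable Buffered LogStream]
  take Buffered:  [Readable object] + [Buffered Pipe object] + [LogStream Readable object] + [Buffered LogStream]
  take Pipe:  [Readable object] + [Pipe object] + [LogStream Readable object] + [LogStream]
  take LogStream:  [Readable object] + [object] + [LogStream Readable object] + [LogStream]
  take Readable:  [Readable object] + [object] + [Readable object]
  take object:  [object] + [object] + [object]

Stream -> Writable -> Buffered -> Pipe -> LogStream -> Readable -> object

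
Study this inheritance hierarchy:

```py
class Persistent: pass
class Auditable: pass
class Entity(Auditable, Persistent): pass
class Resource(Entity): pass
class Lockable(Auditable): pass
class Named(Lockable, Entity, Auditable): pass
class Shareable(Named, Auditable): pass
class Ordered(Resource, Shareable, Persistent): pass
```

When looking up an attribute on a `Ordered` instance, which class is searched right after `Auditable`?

Persistent

L[Ordered] = Ordered + merge(L[Resource], L[Shareable], L[Persistent], [Resource Shareable Persistent])
  take Resource:  [Resource Entity Auditable Persistent object] + [Shareable Named Lockable Entity Auditable Persistent object] + [Persistent object] + [Resource Shareable Persistent]
  take Shareable:  [Entity Auditable Persistent object] + [Shareable Named Lockable Entity Auditable Persistent object] + [Persistent object] + [Shareable Persistent]
  take Named:  [Entity Auditable Persistent object] + [Named Lockable Entity Auditable Persistent object] + [Persistent object] + [Persistent]
  take Lockable:  [Entity Auditable Persistent object] + [Lockable Entity Auditable Persistent object] + [Persistent object] + [Persistent]
  take Entity:  [Entity Auditable Persistent object] + [Entity Auditable Persistent object] + [Persistent object] + [Persistent]
  take Auditable:  [Auditable Persistent object] + [Auditable Persistent object] + [Persistent object] + [Persistent]
  take Persistent:  [Persistent object] + [Persistent object] + [Persistent object] + [Persistent]
  take object:  [object] + [object] + [object]
MRO: Ordered Resource Shareable Named Lockable Entity Auditable Persistent object
Auditable is at position 6; next is Persistent.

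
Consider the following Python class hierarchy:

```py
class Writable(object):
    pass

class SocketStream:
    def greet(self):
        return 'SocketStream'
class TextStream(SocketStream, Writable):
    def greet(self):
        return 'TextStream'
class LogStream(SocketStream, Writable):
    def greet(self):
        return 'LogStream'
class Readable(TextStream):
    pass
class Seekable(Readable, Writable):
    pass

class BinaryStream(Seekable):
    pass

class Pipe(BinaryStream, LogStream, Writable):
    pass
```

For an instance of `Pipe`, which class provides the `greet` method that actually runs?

TextStream

L[Pipe] = Pipe + merge(L[BinaryStream], L[LogStream], L[Writable], [BinaryStream LogStream Writable])
  take BinaryStream:  [BinaryStream Seekable Readable TextStream SocketStream Writable object] + [LogStream SocketStream Writable object] + [Writable object] + [BinaryStream LogStream Writable]
  take Seekable:  [Seekable Readable TextStream SocketStream Writable object] + [LogStream SocketStream Writable object] + [Writable object] + [LogStream Writable]
  take Readable:  [Readable TextStream SocketStream Writable object] + [LogStream SocketStream Writable object] + [Writable object] + [LogStream Writable]
  take TextStream:  [TextStream SocketStream Writable object] + [LogStream SocketStream Writable object] + [Writable object] + [LogStream Writable]
  take LogStream:  [SocketStream Writable object] + [LogStream SocketStream Writable object] + [Writable object] + [LogStream Writable]
  take SocketStream:  [SocketStream Writable object] + [SocketStream Writable object] + [Writable object] + [Writable]
  take Writable:  [Writable object] + [Writable object] + [Writable object] + [Writable]
  take object:  [object] + [object] + [object]
MRO: Pipe BinaryStream Seekable Readable TextStream LogStream SocketStream Writable object
greet is defined in: LogStream, SocketStream, TextStream. First along the MRO is TextStream.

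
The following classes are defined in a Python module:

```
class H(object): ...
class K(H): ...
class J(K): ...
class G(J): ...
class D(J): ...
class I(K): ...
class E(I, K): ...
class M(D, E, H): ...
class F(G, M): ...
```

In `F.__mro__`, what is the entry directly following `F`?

G

L[F] = F + merge(L[G], L[M], [G M])
  take G:  [G J K H object] + [M D J E I K H object] + [G M]
  take M:  [J K H object] + [M D J E I K H object] + [M]
  take D:  [J K H object] + [D J E I K H object]
  take J:  [J K H object] + [J E I K H object]
  take E:  [K H object] + [E I K H object]
  take I:  [K H object] + [I K H object]
  take K:  [K H object] + [K H object]
  take H:  [H object] + [H object]
  take object:  [object] + [object]
MRO: F G M D J E I K H object
F is at position 0; next is G.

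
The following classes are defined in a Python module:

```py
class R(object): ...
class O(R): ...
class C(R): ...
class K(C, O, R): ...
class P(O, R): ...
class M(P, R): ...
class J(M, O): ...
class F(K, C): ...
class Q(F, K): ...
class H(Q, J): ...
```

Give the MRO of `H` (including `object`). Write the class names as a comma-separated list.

H, Q, F, K, C, J, M, P, O, R, object

L[H] = H + merge(L[Q], L[J], [Q J])
  take Q:  [Q F K C O R object] + [J M P O R object] + [Q J]
  take F:  [F K C O R object] + [J M P O R object] + [J]
  take K:  [K C O R object] + [J M P O R object] + [J]
  take C:  [C O R object] + [J M P O R object] + [J]
  take J:  [O R object] + [J M P O R object] + [J]
  take M:  [O R object] + [M P O R object]
  take P:  [O R object] + [P O R object]
  take O:  [O R object] + [O R object]
  take R:  [R object] + [R object]
  take object:  [object] + [object]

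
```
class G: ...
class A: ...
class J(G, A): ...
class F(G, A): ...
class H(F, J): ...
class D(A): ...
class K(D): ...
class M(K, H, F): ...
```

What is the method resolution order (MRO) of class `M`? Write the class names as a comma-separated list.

L[M] = M + merge(L[K], L[H], L[F], [K H F])
  take K:  [K D A object] + [H F J G A object] + [F G A object] + [K H F]
  take D:  [D A object] + [H F J G A object] + [F G A object] + [H F]
  take H:  [A object] + [H F J G A object] + [F G A object] + [H F]
  take F:  [A object] + [F J G A object] + [F G A object] + [F]
  take J:  [A object] + [J G A object] + [G A object]
  take G:  [A object] + [G A object] + [G A object]
  take A:  [A object] + [A object] + [A object]
  take object:  [object] + [object] + [object]

M, K, D, H, F, J, G, A, object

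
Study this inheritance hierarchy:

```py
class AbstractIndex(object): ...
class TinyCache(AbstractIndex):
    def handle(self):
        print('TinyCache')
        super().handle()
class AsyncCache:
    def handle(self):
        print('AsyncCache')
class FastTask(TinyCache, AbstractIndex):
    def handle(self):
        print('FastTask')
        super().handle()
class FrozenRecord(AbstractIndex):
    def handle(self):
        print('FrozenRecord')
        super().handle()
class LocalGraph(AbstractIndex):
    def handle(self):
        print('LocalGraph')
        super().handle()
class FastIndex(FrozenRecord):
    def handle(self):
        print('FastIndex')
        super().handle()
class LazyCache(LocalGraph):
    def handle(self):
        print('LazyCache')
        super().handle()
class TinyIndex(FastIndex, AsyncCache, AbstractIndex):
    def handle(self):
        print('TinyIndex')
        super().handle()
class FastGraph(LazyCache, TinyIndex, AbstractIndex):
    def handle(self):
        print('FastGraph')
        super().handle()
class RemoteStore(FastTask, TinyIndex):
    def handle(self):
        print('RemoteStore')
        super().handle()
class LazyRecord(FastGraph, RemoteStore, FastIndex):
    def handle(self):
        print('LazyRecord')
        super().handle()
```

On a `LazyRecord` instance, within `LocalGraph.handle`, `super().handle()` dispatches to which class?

L[LazyRecord] = LazyRecord + merge(L[FastGraph], L[RemoteStore], L[FastIndex], [FastGraph RemoteStore FastIndex])
  take FastGraph:  [FastGraph LazyCache LocalGraph TinyIndex FastIndex FrozenRecord AsyncCache AbstractIndex object] + [RemoteStore FastTask TinyCache TinyIndex FastIndex FrozenRecord AsyncCache AbstractIndex object] + [FastIndex FrozenRecord AbstractIndex object] + [FastGraph RemoteStore FastIndex]
  take LazyCache:  [LazyCache LocalGraph TinyIndex FastIndex FrozenRecord AsyncCache AbstractIndex object] + [RemoteStore FastTask TinyCache TinyIndex FastIndex FrozenRecord AsyncCache AbstractIndex object] + [FastIndex FrozenRecord AbstractIndex object] + [RemoteStore FastIndex]
  take LocalGraph:  [LocalGraph TinyIndex FastIndex FrozenRecord AsyncCache AbstractIndex object] + [RemoteStore FastTask TinyCache TinyIndex FastIndex FrozenRecord AsyncCache AbstractIndex object] + [FastIndex FrozenRecord AbstractIndex object] + [RemoteStore FastIndex]
  take RemoteStore:  [TinyIndex FastIndex FrozenRecord AsyncCache AbstractIndex object] + [RemoteStore FastTask TinyCache TinyIndex FastIndex FrozenRecord AsyncCache AbstractIndex object] + [FastIndex FrozenRecord AbstractIndex object] + [RemoteStore FastIndex]
  take FastTask:  [TinyIndex FastIndex FrozenRecord AsyncCache AbstractIndex object] + [FastTask TinyCache TinyIndex FastIndex FrozenRecord AsyncCache AbstractIndex object] + [FastIndex FrozenRecord AbstractIndex object] + [FastIndex]
  take TinyCache:  [TinyIndex FastIndex FrozenRecord AsyncCache AbstractIndex object] + [TinyCache TinyIndex FastIndex FrozenRecord AsyncCache AbstractIndex object] + [FastIndex FrozenRecord AbstractIndex object] + [FastIndex]
  take TinyIndex:  [TinyIndex FastIndex FrozenRecord AsyncCache AbstractIndex object] + [TinyIndex FastIndex FrozenRecord AsyncCache AbstractIndex object] + [FastIndex FrozenRecord AbstractIndex object] + [FastIndex]
  take FastIndex:  [FastIndex FrozenRecord AsyncCache AbstractIndex object] + [FastIndex FrozenRecord AsyncCache AbstractIndex object] + [FastIndex FrozenRecord AbstractIndex object] + [FastIndex]
  take FrozenRecord:  [FrozenRecord AsyncCache AbstractIndex object] + [FrozenRecord AsyncCache AbstractIndex object] + [FrozenRecord AbstractIndex object]
  take AsyncCache:  [AsyncCache AbstractIndex object] + [AsyncCache AbstractIndex object] + [AbstractIndex object]
  take AbstractIndex:  [AbstractIndex object] + [AbstractIndex object] + [AbstractIndex object]
  take object:  [object] + [object] + [object]
MRO: LazyRecord FastGraph LazyCache LocalGraph RemoteStore FastTask TinyCache TinyIndex FastIndex FrozenRecord AsyncCache AbstractIndex object
super() in LocalGraph.handle on a LazyRecord instance goes to the class after LocalGraph in LazyRecord's MRO: RemoteStore.

RemoteStore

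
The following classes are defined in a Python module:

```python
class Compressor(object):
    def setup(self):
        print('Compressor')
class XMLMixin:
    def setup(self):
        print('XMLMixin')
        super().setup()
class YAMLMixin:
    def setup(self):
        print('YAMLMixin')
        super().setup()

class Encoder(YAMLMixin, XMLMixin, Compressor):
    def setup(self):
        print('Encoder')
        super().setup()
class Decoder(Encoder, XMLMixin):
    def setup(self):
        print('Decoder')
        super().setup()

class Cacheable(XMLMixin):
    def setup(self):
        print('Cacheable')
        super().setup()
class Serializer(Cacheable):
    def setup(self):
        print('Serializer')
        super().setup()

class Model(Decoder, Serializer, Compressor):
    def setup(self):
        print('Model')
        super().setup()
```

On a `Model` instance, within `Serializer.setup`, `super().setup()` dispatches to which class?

Cacheable

L[Model] = Model + merge(L[Decoder], L[Serializer], L[Compressor], [Decoder Serializer Compressor])
  take Decoder:  [Decoder Encoder YAMLMixin XMLMixin Compressor object] + [Serializer Cacheable XMLMixin object] + [Compressor object] + [Decoder Serializer Compressor]
  take Encoder:  [Encoder YAMLMixin XMLMixin Compressor object] + [Serializer Cacheable XMLMixin object] + [Compressor object] + [Serializer Compressor]
  take YAMLMixin:  [YAMLMixin XMLMixin Compressor object] + [Serializer Cacheable XMLMixin object] + [Compressor object] + [Serializer Compressor]
  take Serializer:  [XMLMixin Compressor object] + [Serializer Cacheable XMLMixin object] + [Compressor object] + [Serializer Compressor]
  take Cacheable:  [XMLMixin Compressor object] + [Cacheable XMLMixin object] + [Compressor object] + [Compressor]
  take XMLMixin:  [XMLMixin Compressor object] + [XMLMixin object] + [Compressor object] + [Compressor]
  take Compressor:  [Compressor object] + [object] + [Compressor object] + [Compressor]
  take object:  [object] + [object] + [object]
MRO: Model Decoder Encoder YAMLMixin Serializer Cacheable XMLMixin Compressor object
super() in Serializer.setup on a Model instance goes to the class after Serializer in Model's MRO: Cacheable.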